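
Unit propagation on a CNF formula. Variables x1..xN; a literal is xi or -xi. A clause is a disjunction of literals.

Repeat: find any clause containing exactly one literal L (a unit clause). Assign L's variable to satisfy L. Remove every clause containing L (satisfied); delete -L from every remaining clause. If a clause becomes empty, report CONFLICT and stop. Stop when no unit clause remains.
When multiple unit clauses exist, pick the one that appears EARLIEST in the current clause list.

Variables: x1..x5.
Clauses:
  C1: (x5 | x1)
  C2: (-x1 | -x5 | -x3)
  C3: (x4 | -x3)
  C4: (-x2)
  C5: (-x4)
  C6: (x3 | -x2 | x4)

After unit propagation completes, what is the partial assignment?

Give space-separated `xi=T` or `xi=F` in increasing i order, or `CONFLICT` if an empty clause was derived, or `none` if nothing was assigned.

unit clause [-2] forces x2=F; simplify:
  satisfied 2 clause(s); 4 remain; assigned so far: [2]
unit clause [-4] forces x4=F; simplify:
  drop 4 from [4, -3] -> [-3]
  satisfied 1 clause(s); 3 remain; assigned so far: [2, 4]
unit clause [-3] forces x3=F; simplify:
  satisfied 2 clause(s); 1 remain; assigned so far: [2, 3, 4]

Answer: x2=F x3=F x4=F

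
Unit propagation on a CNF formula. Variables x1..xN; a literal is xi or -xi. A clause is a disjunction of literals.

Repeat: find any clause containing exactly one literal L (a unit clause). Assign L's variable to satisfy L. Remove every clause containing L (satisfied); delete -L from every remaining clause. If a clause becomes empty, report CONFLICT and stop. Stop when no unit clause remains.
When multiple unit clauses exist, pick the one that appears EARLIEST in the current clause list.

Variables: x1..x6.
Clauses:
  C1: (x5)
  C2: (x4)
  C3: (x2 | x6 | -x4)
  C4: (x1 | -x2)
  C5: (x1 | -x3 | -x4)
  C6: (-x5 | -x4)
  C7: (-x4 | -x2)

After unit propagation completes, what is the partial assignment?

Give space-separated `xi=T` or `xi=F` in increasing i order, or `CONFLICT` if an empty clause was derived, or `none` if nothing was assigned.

unit clause [5] forces x5=T; simplify:
  drop -5 from [-5, -4] -> [-4]
  satisfied 1 clause(s); 6 remain; assigned so far: [5]
unit clause [4] forces x4=T; simplify:
  drop -4 from [2, 6, -4] -> [2, 6]
  drop -4 from [1, -3, -4] -> [1, -3]
  drop -4 from [-4] -> [] (empty!)
  drop -4 from [-4, -2] -> [-2]
  satisfied 1 clause(s); 5 remain; assigned so far: [4, 5]
CONFLICT (empty clause)

Answer: CONFLICT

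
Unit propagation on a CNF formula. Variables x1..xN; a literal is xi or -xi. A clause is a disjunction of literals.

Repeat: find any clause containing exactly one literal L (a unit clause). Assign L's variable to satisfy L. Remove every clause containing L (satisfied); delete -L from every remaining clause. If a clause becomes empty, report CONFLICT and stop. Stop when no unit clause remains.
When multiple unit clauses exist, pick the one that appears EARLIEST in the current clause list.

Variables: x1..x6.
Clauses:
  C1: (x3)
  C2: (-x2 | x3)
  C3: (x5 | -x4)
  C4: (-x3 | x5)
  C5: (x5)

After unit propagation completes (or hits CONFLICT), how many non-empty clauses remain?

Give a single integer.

unit clause [3] forces x3=T; simplify:
  drop -3 from [-3, 5] -> [5]
  satisfied 2 clause(s); 3 remain; assigned so far: [3]
unit clause [5] forces x5=T; simplify:
  satisfied 3 clause(s); 0 remain; assigned so far: [3, 5]

Answer: 0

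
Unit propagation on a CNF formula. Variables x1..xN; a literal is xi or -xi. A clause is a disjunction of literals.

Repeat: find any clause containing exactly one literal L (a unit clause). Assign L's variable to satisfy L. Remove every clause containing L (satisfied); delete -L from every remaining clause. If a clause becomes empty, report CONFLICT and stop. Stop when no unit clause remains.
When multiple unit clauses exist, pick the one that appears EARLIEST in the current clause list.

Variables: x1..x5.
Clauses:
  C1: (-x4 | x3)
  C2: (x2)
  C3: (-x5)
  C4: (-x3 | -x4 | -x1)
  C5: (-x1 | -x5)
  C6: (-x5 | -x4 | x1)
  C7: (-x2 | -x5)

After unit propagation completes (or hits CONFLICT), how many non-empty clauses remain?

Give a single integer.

Answer: 2

Derivation:
unit clause [2] forces x2=T; simplify:
  drop -2 from [-2, -5] -> [-5]
  satisfied 1 clause(s); 6 remain; assigned so far: [2]
unit clause [-5] forces x5=F; simplify:
  satisfied 4 clause(s); 2 remain; assigned so far: [2, 5]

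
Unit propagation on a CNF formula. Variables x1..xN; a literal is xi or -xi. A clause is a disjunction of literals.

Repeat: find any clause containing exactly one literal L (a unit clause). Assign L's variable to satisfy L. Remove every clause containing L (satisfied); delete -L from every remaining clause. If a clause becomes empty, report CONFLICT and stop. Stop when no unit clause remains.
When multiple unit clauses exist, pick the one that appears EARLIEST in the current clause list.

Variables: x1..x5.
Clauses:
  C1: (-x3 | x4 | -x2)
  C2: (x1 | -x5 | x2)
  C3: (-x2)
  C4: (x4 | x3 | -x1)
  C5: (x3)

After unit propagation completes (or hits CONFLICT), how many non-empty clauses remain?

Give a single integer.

unit clause [-2] forces x2=F; simplify:
  drop 2 from [1, -5, 2] -> [1, -5]
  satisfied 2 clause(s); 3 remain; assigned so far: [2]
unit clause [3] forces x3=T; simplify:
  satisfied 2 clause(s); 1 remain; assigned so far: [2, 3]

Answer: 1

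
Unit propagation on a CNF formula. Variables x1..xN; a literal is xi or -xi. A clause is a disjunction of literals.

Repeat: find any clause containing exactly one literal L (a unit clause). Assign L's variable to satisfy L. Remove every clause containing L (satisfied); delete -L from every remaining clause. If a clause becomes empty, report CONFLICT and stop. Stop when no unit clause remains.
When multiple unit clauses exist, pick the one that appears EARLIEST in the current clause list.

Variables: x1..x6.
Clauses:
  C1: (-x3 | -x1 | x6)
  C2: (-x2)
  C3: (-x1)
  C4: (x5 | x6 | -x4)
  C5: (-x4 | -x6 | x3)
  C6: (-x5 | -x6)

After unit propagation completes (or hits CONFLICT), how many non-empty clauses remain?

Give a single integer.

unit clause [-2] forces x2=F; simplify:
  satisfied 1 clause(s); 5 remain; assigned so far: [2]
unit clause [-1] forces x1=F; simplify:
  satisfied 2 clause(s); 3 remain; assigned so far: [1, 2]

Answer: 3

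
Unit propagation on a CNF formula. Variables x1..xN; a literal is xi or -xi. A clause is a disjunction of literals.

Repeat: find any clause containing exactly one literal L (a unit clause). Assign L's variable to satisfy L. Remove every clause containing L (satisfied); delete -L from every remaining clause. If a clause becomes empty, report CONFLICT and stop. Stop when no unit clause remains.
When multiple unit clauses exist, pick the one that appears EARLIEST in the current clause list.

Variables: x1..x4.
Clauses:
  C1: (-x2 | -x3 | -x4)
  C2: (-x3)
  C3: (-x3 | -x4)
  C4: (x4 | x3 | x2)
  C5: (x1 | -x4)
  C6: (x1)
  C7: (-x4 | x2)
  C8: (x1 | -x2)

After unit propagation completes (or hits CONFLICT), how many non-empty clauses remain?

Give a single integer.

unit clause [-3] forces x3=F; simplify:
  drop 3 from [4, 3, 2] -> [4, 2]
  satisfied 3 clause(s); 5 remain; assigned so far: [3]
unit clause [1] forces x1=T; simplify:
  satisfied 3 clause(s); 2 remain; assigned so far: [1, 3]

Answer: 2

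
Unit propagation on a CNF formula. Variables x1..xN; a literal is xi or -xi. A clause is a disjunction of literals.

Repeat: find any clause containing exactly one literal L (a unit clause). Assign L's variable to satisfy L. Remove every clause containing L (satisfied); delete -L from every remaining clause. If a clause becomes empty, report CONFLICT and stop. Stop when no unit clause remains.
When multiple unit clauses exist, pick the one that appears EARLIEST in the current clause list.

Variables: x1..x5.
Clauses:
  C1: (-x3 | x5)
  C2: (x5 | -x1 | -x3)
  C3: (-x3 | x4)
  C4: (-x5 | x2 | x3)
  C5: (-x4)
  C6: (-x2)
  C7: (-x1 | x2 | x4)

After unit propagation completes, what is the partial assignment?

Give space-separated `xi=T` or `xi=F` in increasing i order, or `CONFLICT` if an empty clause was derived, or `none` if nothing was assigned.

Answer: x1=F x2=F x3=F x4=F x5=F

Derivation:
unit clause [-4] forces x4=F; simplify:
  drop 4 from [-3, 4] -> [-3]
  drop 4 from [-1, 2, 4] -> [-1, 2]
  satisfied 1 clause(s); 6 remain; assigned so far: [4]
unit clause [-3] forces x3=F; simplify:
  drop 3 from [-5, 2, 3] -> [-5, 2]
  satisfied 3 clause(s); 3 remain; assigned so far: [3, 4]
unit clause [-2] forces x2=F; simplify:
  drop 2 from [-5, 2] -> [-5]
  drop 2 from [-1, 2] -> [-1]
  satisfied 1 clause(s); 2 remain; assigned so far: [2, 3, 4]
unit clause [-5] forces x5=F; simplify:
  satisfied 1 clause(s); 1 remain; assigned so far: [2, 3, 4, 5]
unit clause [-1] forces x1=F; simplify:
  satisfied 1 clause(s); 0 remain; assigned so far: [1, 2, 3, 4, 5]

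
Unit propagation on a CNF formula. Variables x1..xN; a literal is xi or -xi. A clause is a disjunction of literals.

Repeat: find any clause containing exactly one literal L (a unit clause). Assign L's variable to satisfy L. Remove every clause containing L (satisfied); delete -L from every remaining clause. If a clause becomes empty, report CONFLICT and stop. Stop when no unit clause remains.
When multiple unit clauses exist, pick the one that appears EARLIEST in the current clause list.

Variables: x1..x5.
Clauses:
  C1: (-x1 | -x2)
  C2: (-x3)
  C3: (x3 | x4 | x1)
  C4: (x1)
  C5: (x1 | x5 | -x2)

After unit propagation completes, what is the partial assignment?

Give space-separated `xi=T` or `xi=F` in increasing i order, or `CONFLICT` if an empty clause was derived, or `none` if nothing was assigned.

unit clause [-3] forces x3=F; simplify:
  drop 3 from [3, 4, 1] -> [4, 1]
  satisfied 1 clause(s); 4 remain; assigned so far: [3]
unit clause [1] forces x1=T; simplify:
  drop -1 from [-1, -2] -> [-2]
  satisfied 3 clause(s); 1 remain; assigned so far: [1, 3]
unit clause [-2] forces x2=F; simplify:
  satisfied 1 clause(s); 0 remain; assigned so far: [1, 2, 3]

Answer: x1=T x2=F x3=F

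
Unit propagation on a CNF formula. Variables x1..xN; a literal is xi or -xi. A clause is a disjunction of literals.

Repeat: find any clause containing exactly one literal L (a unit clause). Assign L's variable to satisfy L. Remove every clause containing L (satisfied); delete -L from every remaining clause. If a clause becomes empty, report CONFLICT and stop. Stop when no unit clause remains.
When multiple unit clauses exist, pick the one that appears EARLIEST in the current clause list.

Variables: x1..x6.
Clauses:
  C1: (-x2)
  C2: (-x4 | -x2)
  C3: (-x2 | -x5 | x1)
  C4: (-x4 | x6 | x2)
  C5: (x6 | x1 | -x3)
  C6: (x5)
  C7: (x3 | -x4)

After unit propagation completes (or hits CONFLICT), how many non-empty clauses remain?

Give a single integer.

unit clause [-2] forces x2=F; simplify:
  drop 2 from [-4, 6, 2] -> [-4, 6]
  satisfied 3 clause(s); 4 remain; assigned so far: [2]
unit clause [5] forces x5=T; simplify:
  satisfied 1 clause(s); 3 remain; assigned so far: [2, 5]

Answer: 3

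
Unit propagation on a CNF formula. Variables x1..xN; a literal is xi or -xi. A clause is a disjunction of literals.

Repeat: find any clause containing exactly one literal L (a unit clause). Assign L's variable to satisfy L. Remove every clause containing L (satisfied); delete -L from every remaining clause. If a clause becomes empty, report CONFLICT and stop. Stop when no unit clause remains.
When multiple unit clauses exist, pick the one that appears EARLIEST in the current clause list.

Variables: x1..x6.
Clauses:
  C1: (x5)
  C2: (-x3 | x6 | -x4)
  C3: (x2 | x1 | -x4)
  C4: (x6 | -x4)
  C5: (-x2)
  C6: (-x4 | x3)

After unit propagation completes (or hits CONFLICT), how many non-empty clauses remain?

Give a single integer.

Answer: 4

Derivation:
unit clause [5] forces x5=T; simplify:
  satisfied 1 clause(s); 5 remain; assigned so far: [5]
unit clause [-2] forces x2=F; simplify:
  drop 2 from [2, 1, -4] -> [1, -4]
  satisfied 1 clause(s); 4 remain; assigned so far: [2, 5]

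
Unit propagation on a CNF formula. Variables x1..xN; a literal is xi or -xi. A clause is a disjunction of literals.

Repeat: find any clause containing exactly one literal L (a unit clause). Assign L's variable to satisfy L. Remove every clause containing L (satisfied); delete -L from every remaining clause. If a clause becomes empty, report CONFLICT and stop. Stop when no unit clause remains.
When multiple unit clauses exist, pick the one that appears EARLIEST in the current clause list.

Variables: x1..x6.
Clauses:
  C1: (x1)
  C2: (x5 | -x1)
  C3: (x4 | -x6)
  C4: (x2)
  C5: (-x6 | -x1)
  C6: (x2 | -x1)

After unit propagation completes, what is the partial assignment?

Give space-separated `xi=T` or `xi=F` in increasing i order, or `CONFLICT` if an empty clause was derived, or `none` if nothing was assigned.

Answer: x1=T x2=T x5=T x6=F

Derivation:
unit clause [1] forces x1=T; simplify:
  drop -1 from [5, -1] -> [5]
  drop -1 from [-6, -1] -> [-6]
  drop -1 from [2, -1] -> [2]
  satisfied 1 clause(s); 5 remain; assigned so far: [1]
unit clause [5] forces x5=T; simplify:
  satisfied 1 clause(s); 4 remain; assigned so far: [1, 5]
unit clause [2] forces x2=T; simplify:
  satisfied 2 clause(s); 2 remain; assigned so far: [1, 2, 5]
unit clause [-6] forces x6=F; simplify:
  satisfied 2 clause(s); 0 remain; assigned so far: [1, 2, 5, 6]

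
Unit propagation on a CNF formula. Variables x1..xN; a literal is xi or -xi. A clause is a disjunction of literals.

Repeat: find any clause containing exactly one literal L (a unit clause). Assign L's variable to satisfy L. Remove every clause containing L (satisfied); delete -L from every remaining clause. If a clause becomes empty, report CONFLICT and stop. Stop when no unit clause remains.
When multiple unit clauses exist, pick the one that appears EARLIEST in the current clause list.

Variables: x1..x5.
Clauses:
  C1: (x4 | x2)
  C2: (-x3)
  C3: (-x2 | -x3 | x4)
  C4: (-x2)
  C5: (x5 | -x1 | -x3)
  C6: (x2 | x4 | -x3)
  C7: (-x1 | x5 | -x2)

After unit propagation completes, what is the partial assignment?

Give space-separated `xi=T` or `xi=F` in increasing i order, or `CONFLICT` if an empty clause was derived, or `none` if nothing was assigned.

Answer: x2=F x3=F x4=T

Derivation:
unit clause [-3] forces x3=F; simplify:
  satisfied 4 clause(s); 3 remain; assigned so far: [3]
unit clause [-2] forces x2=F; simplify:
  drop 2 from [4, 2] -> [4]
  satisfied 2 clause(s); 1 remain; assigned so far: [2, 3]
unit clause [4] forces x4=T; simplify:
  satisfied 1 clause(s); 0 remain; assigned so far: [2, 3, 4]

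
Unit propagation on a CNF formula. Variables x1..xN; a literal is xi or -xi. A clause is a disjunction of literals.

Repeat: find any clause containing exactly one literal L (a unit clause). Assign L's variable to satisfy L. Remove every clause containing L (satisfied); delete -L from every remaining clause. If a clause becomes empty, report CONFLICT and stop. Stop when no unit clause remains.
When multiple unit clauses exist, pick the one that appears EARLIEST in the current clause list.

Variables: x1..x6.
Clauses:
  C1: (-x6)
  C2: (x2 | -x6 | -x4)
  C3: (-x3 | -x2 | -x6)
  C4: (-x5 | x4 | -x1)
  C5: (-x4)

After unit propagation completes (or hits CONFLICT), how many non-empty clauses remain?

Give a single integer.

Answer: 1

Derivation:
unit clause [-6] forces x6=F; simplify:
  satisfied 3 clause(s); 2 remain; assigned so far: [6]
unit clause [-4] forces x4=F; simplify:
  drop 4 from [-5, 4, -1] -> [-5, -1]
  satisfied 1 clause(s); 1 remain; assigned so far: [4, 6]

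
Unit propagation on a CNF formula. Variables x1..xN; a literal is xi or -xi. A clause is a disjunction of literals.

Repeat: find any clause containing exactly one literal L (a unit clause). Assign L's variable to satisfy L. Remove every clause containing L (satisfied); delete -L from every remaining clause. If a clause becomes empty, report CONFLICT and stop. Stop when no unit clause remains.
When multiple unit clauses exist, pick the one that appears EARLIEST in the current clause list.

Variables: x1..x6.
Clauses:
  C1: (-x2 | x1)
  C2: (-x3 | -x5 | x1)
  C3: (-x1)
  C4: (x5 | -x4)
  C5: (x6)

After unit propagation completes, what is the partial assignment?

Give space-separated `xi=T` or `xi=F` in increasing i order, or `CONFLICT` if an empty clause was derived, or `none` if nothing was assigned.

Answer: x1=F x2=F x6=T

Derivation:
unit clause [-1] forces x1=F; simplify:
  drop 1 from [-2, 1] -> [-2]
  drop 1 from [-3, -5, 1] -> [-3, -5]
  satisfied 1 clause(s); 4 remain; assigned so far: [1]
unit clause [-2] forces x2=F; simplify:
  satisfied 1 clause(s); 3 remain; assigned so far: [1, 2]
unit clause [6] forces x6=T; simplify:
  satisfied 1 clause(s); 2 remain; assigned so far: [1, 2, 6]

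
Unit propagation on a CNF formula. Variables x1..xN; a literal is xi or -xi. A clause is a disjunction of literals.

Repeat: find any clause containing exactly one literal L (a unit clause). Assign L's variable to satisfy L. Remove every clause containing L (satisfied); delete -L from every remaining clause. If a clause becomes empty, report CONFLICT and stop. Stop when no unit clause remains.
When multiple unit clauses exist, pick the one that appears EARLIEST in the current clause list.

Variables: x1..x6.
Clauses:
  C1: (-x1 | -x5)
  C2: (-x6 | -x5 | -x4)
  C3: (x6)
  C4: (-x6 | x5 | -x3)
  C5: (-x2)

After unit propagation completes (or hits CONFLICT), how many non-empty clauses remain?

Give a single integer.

unit clause [6] forces x6=T; simplify:
  drop -6 from [-6, -5, -4] -> [-5, -4]
  drop -6 from [-6, 5, -3] -> [5, -3]
  satisfied 1 clause(s); 4 remain; assigned so far: [6]
unit clause [-2] forces x2=F; simplify:
  satisfied 1 clause(s); 3 remain; assigned so far: [2, 6]

Answer: 3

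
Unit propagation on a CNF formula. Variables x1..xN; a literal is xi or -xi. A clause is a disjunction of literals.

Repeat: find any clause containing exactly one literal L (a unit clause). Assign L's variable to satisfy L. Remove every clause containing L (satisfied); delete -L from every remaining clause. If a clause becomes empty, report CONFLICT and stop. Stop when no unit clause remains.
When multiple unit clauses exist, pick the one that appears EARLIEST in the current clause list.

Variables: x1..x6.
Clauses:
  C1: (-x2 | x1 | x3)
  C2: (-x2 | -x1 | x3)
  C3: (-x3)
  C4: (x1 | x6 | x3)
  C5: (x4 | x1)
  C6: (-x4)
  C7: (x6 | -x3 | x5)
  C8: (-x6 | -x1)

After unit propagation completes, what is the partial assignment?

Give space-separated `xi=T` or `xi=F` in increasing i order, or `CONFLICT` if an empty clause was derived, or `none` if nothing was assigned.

unit clause [-3] forces x3=F; simplify:
  drop 3 from [-2, 1, 3] -> [-2, 1]
  drop 3 from [-2, -1, 3] -> [-2, -1]
  drop 3 from [1, 6, 3] -> [1, 6]
  satisfied 2 clause(s); 6 remain; assigned so far: [3]
unit clause [-4] forces x4=F; simplify:
  drop 4 from [4, 1] -> [1]
  satisfied 1 clause(s); 5 remain; assigned so far: [3, 4]
unit clause [1] forces x1=T; simplify:
  drop -1 from [-2, -1] -> [-2]
  drop -1 from [-6, -1] -> [-6]
  satisfied 3 clause(s); 2 remain; assigned so far: [1, 3, 4]
unit clause [-2] forces x2=F; simplify:
  satisfied 1 clause(s); 1 remain; assigned so far: [1, 2, 3, 4]
unit clause [-6] forces x6=F; simplify:
  satisfied 1 clause(s); 0 remain; assigned so far: [1, 2, 3, 4, 6]

Answer: x1=T x2=F x3=F x4=F x6=F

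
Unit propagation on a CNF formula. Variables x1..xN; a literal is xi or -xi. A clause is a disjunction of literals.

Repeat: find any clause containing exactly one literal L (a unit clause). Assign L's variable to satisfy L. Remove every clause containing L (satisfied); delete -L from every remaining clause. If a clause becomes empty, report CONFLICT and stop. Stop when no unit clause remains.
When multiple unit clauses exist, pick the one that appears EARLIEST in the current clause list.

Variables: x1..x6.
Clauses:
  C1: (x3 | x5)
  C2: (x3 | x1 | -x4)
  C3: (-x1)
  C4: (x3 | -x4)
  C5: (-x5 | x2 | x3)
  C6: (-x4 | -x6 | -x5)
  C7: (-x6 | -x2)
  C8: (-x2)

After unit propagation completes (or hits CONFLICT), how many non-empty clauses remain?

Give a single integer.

Answer: 5

Derivation:
unit clause [-1] forces x1=F; simplify:
  drop 1 from [3, 1, -4] -> [3, -4]
  satisfied 1 clause(s); 7 remain; assigned so far: [1]
unit clause [-2] forces x2=F; simplify:
  drop 2 from [-5, 2, 3] -> [-5, 3]
  satisfied 2 clause(s); 5 remain; assigned so far: [1, 2]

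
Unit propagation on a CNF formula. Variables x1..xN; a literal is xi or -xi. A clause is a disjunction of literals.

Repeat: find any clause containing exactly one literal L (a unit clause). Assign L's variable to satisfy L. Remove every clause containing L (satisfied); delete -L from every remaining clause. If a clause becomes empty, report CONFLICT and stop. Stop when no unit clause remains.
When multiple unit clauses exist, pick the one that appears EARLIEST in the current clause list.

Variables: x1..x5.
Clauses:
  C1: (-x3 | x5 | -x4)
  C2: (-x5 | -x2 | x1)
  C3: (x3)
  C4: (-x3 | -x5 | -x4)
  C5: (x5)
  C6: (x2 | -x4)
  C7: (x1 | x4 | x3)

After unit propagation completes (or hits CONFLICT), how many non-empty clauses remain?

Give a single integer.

unit clause [3] forces x3=T; simplify:
  drop -3 from [-3, 5, -4] -> [5, -4]
  drop -3 from [-3, -5, -4] -> [-5, -4]
  satisfied 2 clause(s); 5 remain; assigned so far: [3]
unit clause [5] forces x5=T; simplify:
  drop -5 from [-5, -2, 1] -> [-2, 1]
  drop -5 from [-5, -4] -> [-4]
  satisfied 2 clause(s); 3 remain; assigned so far: [3, 5]
unit clause [-4] forces x4=F; simplify:
  satisfied 2 clause(s); 1 remain; assigned so far: [3, 4, 5]

Answer: 1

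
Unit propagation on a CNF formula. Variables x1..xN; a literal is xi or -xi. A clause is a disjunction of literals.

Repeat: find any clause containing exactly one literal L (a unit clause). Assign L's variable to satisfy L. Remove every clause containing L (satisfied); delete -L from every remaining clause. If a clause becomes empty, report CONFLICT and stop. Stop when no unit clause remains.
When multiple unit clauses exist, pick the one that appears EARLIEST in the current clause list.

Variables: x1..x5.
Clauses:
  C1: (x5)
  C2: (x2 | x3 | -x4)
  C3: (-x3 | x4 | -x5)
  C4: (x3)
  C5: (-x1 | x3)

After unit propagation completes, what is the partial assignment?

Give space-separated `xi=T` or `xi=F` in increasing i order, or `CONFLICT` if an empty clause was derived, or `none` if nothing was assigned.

Answer: x3=T x4=T x5=T

Derivation:
unit clause [5] forces x5=T; simplify:
  drop -5 from [-3, 4, -5] -> [-3, 4]
  satisfied 1 clause(s); 4 remain; assigned so far: [5]
unit clause [3] forces x3=T; simplify:
  drop -3 from [-3, 4] -> [4]
  satisfied 3 clause(s); 1 remain; assigned so far: [3, 5]
unit clause [4] forces x4=T; simplify:
  satisfied 1 clause(s); 0 remain; assigned so far: [3, 4, 5]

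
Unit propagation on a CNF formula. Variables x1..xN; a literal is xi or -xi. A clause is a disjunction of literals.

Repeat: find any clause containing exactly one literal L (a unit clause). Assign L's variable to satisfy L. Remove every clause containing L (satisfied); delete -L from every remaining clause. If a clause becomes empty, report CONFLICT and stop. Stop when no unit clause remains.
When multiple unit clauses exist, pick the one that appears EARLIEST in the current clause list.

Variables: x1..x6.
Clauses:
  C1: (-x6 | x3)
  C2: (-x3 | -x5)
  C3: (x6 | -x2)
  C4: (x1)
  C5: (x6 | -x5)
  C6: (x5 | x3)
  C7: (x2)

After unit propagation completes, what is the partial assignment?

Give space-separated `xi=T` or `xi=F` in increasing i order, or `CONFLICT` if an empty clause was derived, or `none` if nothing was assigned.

unit clause [1] forces x1=T; simplify:
  satisfied 1 clause(s); 6 remain; assigned so far: [1]
unit clause [2] forces x2=T; simplify:
  drop -2 from [6, -2] -> [6]
  satisfied 1 clause(s); 5 remain; assigned so far: [1, 2]
unit clause [6] forces x6=T; simplify:
  drop -6 from [-6, 3] -> [3]
  satisfied 2 clause(s); 3 remain; assigned so far: [1, 2, 6]
unit clause [3] forces x3=T; simplify:
  drop -3 from [-3, -5] -> [-5]
  satisfied 2 clause(s); 1 remain; assigned so far: [1, 2, 3, 6]
unit clause [-5] forces x5=F; simplify:
  satisfied 1 clause(s); 0 remain; assigned so far: [1, 2, 3, 5, 6]

Answer: x1=T x2=T x3=T x5=F x6=T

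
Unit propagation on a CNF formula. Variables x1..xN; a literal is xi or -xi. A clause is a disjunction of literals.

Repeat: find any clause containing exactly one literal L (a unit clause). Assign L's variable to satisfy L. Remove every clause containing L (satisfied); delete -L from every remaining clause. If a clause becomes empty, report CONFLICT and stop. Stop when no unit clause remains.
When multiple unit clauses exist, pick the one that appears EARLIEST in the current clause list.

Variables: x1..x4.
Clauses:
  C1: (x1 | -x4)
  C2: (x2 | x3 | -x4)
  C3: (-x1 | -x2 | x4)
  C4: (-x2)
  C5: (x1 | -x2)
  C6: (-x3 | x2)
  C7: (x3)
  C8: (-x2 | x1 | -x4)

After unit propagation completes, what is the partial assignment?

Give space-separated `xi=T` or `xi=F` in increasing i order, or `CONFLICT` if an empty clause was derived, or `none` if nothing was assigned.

unit clause [-2] forces x2=F; simplify:
  drop 2 from [2, 3, -4] -> [3, -4]
  drop 2 from [-3, 2] -> [-3]
  satisfied 4 clause(s); 4 remain; assigned so far: [2]
unit clause [-3] forces x3=F; simplify:
  drop 3 from [3, -4] -> [-4]
  drop 3 from [3] -> [] (empty!)
  satisfied 1 clause(s); 3 remain; assigned so far: [2, 3]
CONFLICT (empty clause)

Answer: CONFLICT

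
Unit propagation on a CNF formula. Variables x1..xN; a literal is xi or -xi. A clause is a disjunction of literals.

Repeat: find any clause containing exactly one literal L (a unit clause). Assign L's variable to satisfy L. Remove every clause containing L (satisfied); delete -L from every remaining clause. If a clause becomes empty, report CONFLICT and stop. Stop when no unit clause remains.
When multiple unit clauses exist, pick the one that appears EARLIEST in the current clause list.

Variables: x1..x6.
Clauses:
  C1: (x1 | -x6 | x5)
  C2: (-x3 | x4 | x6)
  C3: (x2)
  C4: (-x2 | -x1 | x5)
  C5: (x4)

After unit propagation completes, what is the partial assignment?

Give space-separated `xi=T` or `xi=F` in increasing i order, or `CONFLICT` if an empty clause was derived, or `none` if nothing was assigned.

Answer: x2=T x4=T

Derivation:
unit clause [2] forces x2=T; simplify:
  drop -2 from [-2, -1, 5] -> [-1, 5]
  satisfied 1 clause(s); 4 remain; assigned so far: [2]
unit clause [4] forces x4=T; simplify:
  satisfied 2 clause(s); 2 remain; assigned so far: [2, 4]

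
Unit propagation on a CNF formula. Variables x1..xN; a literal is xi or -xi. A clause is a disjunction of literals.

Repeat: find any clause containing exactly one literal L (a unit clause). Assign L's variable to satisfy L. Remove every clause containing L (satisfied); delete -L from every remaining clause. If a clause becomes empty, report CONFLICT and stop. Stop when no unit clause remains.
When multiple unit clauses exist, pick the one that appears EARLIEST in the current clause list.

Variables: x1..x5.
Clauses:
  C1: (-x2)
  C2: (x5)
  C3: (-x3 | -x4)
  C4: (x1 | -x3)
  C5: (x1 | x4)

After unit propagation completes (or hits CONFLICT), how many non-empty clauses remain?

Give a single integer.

unit clause [-2] forces x2=F; simplify:
  satisfied 1 clause(s); 4 remain; assigned so far: [2]
unit clause [5] forces x5=T; simplify:
  satisfied 1 clause(s); 3 remain; assigned so far: [2, 5]

Answer: 3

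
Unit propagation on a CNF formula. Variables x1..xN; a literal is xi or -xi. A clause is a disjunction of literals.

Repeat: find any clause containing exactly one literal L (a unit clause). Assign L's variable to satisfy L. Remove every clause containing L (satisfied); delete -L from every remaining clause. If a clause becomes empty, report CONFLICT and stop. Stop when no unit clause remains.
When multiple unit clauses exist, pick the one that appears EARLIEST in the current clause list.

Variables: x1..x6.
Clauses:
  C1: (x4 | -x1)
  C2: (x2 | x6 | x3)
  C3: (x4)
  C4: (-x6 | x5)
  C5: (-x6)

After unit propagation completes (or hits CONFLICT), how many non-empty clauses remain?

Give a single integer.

Answer: 1

Derivation:
unit clause [4] forces x4=T; simplify:
  satisfied 2 clause(s); 3 remain; assigned so far: [4]
unit clause [-6] forces x6=F; simplify:
  drop 6 from [2, 6, 3] -> [2, 3]
  satisfied 2 clause(s); 1 remain; assigned so far: [4, 6]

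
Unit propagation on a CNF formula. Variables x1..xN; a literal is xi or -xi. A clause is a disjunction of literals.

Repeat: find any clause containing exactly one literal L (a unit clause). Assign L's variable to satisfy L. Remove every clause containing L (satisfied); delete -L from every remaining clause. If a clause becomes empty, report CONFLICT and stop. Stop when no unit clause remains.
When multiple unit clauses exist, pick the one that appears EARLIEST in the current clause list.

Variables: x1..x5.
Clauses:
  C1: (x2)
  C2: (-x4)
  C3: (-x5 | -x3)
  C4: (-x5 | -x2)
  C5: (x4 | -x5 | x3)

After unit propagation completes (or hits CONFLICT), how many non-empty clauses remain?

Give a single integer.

unit clause [2] forces x2=T; simplify:
  drop -2 from [-5, -2] -> [-5]
  satisfied 1 clause(s); 4 remain; assigned so far: [2]
unit clause [-4] forces x4=F; simplify:
  drop 4 from [4, -5, 3] -> [-5, 3]
  satisfied 1 clause(s); 3 remain; assigned so far: [2, 4]
unit clause [-5] forces x5=F; simplify:
  satisfied 3 clause(s); 0 remain; assigned so far: [2, 4, 5]

Answer: 0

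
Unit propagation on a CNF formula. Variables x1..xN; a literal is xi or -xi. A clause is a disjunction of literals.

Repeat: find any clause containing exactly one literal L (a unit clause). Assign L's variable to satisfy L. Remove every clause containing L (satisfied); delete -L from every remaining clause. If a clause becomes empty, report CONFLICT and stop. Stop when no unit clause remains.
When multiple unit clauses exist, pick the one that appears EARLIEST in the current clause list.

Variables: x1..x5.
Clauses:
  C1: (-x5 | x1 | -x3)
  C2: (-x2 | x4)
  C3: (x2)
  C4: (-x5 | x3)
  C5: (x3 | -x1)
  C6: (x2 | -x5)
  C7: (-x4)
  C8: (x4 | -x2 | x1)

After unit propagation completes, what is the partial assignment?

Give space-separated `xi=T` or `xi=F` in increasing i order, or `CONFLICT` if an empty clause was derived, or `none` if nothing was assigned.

Answer: CONFLICT

Derivation:
unit clause [2] forces x2=T; simplify:
  drop -2 from [-2, 4] -> [4]
  drop -2 from [4, -2, 1] -> [4, 1]
  satisfied 2 clause(s); 6 remain; assigned so far: [2]
unit clause [4] forces x4=T; simplify:
  drop -4 from [-4] -> [] (empty!)
  satisfied 2 clause(s); 4 remain; assigned so far: [2, 4]
CONFLICT (empty clause)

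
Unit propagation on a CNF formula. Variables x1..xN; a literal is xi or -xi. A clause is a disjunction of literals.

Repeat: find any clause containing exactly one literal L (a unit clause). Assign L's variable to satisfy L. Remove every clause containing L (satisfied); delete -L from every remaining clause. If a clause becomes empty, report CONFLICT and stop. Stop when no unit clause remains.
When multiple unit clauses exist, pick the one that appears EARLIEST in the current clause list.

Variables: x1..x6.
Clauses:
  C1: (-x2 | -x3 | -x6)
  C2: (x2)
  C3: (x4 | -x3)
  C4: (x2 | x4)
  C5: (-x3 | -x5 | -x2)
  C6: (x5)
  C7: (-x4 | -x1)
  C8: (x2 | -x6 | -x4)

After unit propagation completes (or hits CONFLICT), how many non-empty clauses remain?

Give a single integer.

unit clause [2] forces x2=T; simplify:
  drop -2 from [-2, -3, -6] -> [-3, -6]
  drop -2 from [-3, -5, -2] -> [-3, -5]
  satisfied 3 clause(s); 5 remain; assigned so far: [2]
unit clause [5] forces x5=T; simplify:
  drop -5 from [-3, -5] -> [-3]
  satisfied 1 clause(s); 4 remain; assigned so far: [2, 5]
unit clause [-3] forces x3=F; simplify:
  satisfied 3 clause(s); 1 remain; assigned so far: [2, 3, 5]

Answer: 1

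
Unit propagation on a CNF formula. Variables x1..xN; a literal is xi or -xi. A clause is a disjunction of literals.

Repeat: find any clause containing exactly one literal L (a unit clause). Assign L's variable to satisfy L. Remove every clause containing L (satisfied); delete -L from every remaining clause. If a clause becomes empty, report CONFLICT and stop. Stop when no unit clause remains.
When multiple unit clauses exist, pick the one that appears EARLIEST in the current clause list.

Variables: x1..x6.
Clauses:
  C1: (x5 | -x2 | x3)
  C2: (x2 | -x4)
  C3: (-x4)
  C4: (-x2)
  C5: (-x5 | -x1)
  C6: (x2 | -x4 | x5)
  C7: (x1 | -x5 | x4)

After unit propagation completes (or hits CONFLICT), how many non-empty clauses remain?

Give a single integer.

Answer: 2

Derivation:
unit clause [-4] forces x4=F; simplify:
  drop 4 from [1, -5, 4] -> [1, -5]
  satisfied 3 clause(s); 4 remain; assigned so far: [4]
unit clause [-2] forces x2=F; simplify:
  satisfied 2 clause(s); 2 remain; assigned so far: [2, 4]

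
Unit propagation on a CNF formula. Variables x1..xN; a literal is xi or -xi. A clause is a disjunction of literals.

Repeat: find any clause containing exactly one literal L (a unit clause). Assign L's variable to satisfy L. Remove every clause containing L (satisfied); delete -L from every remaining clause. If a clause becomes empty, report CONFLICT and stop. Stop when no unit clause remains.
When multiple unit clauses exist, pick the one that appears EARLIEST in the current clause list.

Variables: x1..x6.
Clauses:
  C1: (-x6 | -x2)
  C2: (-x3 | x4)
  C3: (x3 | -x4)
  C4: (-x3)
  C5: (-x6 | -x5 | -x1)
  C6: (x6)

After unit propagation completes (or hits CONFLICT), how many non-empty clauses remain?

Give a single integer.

unit clause [-3] forces x3=F; simplify:
  drop 3 from [3, -4] -> [-4]
  satisfied 2 clause(s); 4 remain; assigned so far: [3]
unit clause [-4] forces x4=F; simplify:
  satisfied 1 clause(s); 3 remain; assigned so far: [3, 4]
unit clause [6] forces x6=T; simplify:
  drop -6 from [-6, -2] -> [-2]
  drop -6 from [-6, -5, -1] -> [-5, -1]
  satisfied 1 clause(s); 2 remain; assigned so far: [3, 4, 6]
unit clause [-2] forces x2=F; simplify:
  satisfied 1 clause(s); 1 remain; assigned so far: [2, 3, 4, 6]

Answer: 1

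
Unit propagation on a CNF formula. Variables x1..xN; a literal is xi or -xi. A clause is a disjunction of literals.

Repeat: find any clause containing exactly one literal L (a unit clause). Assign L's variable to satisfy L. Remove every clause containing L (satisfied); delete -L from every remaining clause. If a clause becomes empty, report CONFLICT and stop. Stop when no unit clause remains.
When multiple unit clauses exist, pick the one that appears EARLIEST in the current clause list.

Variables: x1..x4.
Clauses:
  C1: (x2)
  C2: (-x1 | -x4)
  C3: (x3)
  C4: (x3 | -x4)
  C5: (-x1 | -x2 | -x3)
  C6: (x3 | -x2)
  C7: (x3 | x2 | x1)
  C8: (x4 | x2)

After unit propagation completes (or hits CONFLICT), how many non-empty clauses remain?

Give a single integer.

unit clause [2] forces x2=T; simplify:
  drop -2 from [-1, -2, -3] -> [-1, -3]
  drop -2 from [3, -2] -> [3]
  satisfied 3 clause(s); 5 remain; assigned so far: [2]
unit clause [3] forces x3=T; simplify:
  drop -3 from [-1, -3] -> [-1]
  satisfied 3 clause(s); 2 remain; assigned so far: [2, 3]
unit clause [-1] forces x1=F; simplify:
  satisfied 2 clause(s); 0 remain; assigned so far: [1, 2, 3]

Answer: 0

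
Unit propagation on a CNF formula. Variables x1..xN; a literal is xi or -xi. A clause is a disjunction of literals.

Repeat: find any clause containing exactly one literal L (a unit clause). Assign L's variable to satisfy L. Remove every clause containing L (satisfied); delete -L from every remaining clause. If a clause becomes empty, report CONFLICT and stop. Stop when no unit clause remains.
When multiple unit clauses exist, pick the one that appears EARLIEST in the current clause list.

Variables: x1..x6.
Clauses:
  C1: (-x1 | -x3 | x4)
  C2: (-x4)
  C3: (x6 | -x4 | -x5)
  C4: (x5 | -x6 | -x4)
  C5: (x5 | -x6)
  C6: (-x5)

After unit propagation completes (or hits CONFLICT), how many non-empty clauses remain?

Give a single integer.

unit clause [-4] forces x4=F; simplify:
  drop 4 from [-1, -3, 4] -> [-1, -3]
  satisfied 3 clause(s); 3 remain; assigned so far: [4]
unit clause [-5] forces x5=F; simplify:
  drop 5 from [5, -6] -> [-6]
  satisfied 1 clause(s); 2 remain; assigned so far: [4, 5]
unit clause [-6] forces x6=F; simplify:
  satisfied 1 clause(s); 1 remain; assigned so far: [4, 5, 6]

Answer: 1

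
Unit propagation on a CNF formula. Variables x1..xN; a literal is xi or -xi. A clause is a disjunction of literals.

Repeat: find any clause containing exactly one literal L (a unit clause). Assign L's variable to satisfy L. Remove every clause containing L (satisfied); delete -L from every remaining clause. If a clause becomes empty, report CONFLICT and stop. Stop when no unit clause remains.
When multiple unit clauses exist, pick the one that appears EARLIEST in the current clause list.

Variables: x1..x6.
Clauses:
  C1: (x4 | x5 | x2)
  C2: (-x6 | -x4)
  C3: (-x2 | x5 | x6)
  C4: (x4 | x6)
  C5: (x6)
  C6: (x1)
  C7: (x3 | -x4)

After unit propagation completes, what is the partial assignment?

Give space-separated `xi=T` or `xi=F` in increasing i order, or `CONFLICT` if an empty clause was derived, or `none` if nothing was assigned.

Answer: x1=T x4=F x6=T

Derivation:
unit clause [6] forces x6=T; simplify:
  drop -6 from [-6, -4] -> [-4]
  satisfied 3 clause(s); 4 remain; assigned so far: [6]
unit clause [-4] forces x4=F; simplify:
  drop 4 from [4, 5, 2] -> [5, 2]
  satisfied 2 clause(s); 2 remain; assigned so far: [4, 6]
unit clause [1] forces x1=T; simplify:
  satisfied 1 clause(s); 1 remain; assigned so far: [1, 4, 6]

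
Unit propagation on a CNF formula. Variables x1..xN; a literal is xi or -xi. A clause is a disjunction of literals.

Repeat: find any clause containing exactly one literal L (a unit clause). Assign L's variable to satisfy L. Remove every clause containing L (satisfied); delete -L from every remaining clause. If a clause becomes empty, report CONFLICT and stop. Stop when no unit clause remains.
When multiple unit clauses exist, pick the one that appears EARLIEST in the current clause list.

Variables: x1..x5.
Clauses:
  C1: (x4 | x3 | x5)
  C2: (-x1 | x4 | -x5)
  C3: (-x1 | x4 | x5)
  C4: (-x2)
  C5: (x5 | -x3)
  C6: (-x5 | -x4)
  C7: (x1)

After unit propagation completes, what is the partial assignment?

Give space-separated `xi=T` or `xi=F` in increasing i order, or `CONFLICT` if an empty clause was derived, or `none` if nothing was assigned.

Answer: x1=T x2=F

Derivation:
unit clause [-2] forces x2=F; simplify:
  satisfied 1 clause(s); 6 remain; assigned so far: [2]
unit clause [1] forces x1=T; simplify:
  drop -1 from [-1, 4, -5] -> [4, -5]
  drop -1 from [-1, 4, 5] -> [4, 5]
  satisfied 1 clause(s); 5 remain; assigned so far: [1, 2]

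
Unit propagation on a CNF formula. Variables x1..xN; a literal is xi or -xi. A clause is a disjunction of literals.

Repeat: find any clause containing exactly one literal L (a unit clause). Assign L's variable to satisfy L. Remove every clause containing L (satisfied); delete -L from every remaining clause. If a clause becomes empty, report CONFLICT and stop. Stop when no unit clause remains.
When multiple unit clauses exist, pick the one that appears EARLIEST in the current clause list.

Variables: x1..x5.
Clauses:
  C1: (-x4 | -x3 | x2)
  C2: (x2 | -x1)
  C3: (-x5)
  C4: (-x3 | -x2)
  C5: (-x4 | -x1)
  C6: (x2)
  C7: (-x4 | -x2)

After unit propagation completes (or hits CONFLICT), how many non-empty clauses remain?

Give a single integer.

unit clause [-5] forces x5=F; simplify:
  satisfied 1 clause(s); 6 remain; assigned so far: [5]
unit clause [2] forces x2=T; simplify:
  drop -2 from [-3, -2] -> [-3]
  drop -2 from [-4, -2] -> [-4]
  satisfied 3 clause(s); 3 remain; assigned so far: [2, 5]
unit clause [-3] forces x3=F; simplify:
  satisfied 1 clause(s); 2 remain; assigned so far: [2, 3, 5]
unit clause [-4] forces x4=F; simplify:
  satisfied 2 clause(s); 0 remain; assigned so far: [2, 3, 4, 5]

Answer: 0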